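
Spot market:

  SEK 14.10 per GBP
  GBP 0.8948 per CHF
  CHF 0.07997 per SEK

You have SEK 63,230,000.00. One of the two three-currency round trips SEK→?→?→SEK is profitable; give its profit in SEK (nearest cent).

Profit: SEK 566,281.53

Profitable loop is SEK → CHF → GBP → SEK:
SEK 63,230,000.00 × 0.07997 = CHF 5,056,503.10
CHF 5,056,503.10 × 0.8948 = GBP 4,524,558.97
GBP 4,524,558.97 × 14.10 = SEK 63,796,281.53
Profit = SEK 63,796,281.53 − SEK 63,230,000.00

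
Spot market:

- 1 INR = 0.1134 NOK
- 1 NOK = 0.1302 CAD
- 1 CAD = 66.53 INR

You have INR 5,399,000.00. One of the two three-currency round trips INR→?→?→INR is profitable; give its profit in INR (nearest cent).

Profitable loop is INR → CAD → NOK → INR:
INR 5,399,000.00 ÷ 66.53 = CAD 81,151.36
CAD 81,151.36 ÷ 0.1302 = NOK 623,282.34
NOK 623,282.34 ÷ 0.1134 = INR 5,496,316.91
Profit = INR 5,496,316.91 − INR 5,399,000.00

Profit: INR 97,316.91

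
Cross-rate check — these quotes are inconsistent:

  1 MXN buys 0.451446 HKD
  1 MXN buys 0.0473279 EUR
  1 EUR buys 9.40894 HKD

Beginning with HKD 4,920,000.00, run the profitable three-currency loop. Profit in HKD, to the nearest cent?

Profitable loop is HKD → EUR → MXN → HKD:
HKD 4,920,000.00 ÷ 9.40894 = EUR 522,906.94
EUR 522,906.94 ÷ 0.0473279 = MXN 11,048,597.92
MXN 11,048,597.92 × 0.451446 = HKD 4,987,845.34
Profit = HKD 4,987,845.34 − HKD 4,920,000.00

Profit: HKD 67,845.34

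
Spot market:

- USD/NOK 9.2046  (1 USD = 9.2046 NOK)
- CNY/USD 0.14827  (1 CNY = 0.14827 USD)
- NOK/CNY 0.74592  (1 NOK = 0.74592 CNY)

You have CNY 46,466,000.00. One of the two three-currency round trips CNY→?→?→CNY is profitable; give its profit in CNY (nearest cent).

Profit: CNY 836,680.09

Profitable loop is CNY → USD → NOK → CNY:
CNY 46,466,000.00 × 0.14827 = USD 6,889,513.82
USD 6,889,513.82 × 9.2046 = NOK 63,415,218.91
NOK 63,415,218.91 × 0.74592 = CNY 47,302,680.09
Profit = CNY 47,302,680.09 − CNY 46,466,000.00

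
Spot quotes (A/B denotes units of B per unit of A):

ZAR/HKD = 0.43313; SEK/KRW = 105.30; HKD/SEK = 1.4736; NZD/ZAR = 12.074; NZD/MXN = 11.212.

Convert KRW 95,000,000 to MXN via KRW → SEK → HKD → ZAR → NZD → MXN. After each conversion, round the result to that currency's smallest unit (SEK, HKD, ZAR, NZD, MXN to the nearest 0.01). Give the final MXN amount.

KRW 95,000,000 ÷ 105.30 = SEK 902,184.24
SEK 902,184.24 ÷ 1.4736 = HKD 612,231.43
HKD 612,231.43 ÷ 0.43313 = ZAR 1,413,505.02
ZAR 1,413,505.02 ÷ 12.074 = NZD 117,070.15
NZD 117,070.15 × 11.212 = MXN 1,312,590.52

MXN 1,312,590.52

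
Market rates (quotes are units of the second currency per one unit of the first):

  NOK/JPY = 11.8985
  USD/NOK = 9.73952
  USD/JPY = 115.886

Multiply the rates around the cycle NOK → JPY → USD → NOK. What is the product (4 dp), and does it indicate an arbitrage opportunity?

Around NOK → JPY → USD → NOK: 1 × 11.8985 ÷ 115.886 × 9.73952 = 0.999997
Product ≈ 1 (deviation 0.000%, within rounding noise).

1.0000 (no arbitrage)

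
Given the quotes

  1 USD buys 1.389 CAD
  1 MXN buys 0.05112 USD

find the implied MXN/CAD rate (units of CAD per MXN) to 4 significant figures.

MXN/CAD = 0.07101

1 MXN × 0.05112 = 0.05112 USD
0.05112 USD × 1.389 = 0.0710057 CAD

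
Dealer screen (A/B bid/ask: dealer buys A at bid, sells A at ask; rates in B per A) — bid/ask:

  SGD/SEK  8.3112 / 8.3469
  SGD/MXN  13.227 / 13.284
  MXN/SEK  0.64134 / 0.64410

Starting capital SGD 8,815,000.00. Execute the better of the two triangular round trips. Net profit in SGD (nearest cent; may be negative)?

Net profit: SGD 143,737.00

Best loop SGD → MXN → SEK → SGD:
SGD 8,815,000.00 × 13.227 (sell SGD at bid) = MXN 116,596,005.00
MXN 116,596,005.00 × 0.64134 (sell MXN at bid) = SEK 74,777,681.85
SEK 74,777,681.85 ÷ 8.3469 (buy SGD at ask) = SGD 8,958,737.00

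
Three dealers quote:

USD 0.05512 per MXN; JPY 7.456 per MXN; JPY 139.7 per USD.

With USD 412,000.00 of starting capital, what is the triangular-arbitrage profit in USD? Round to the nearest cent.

Profitable loop is USD → JPY → MXN → USD:
USD 412,000.00 × 139.7 = JPY 57,556,400
JPY 57,556,400 ÷ 7.456 = MXN 7,719,474.25
MXN 7,719,474.25 × 0.05512 = USD 425,497.42
Profit = USD 425,497.42 − USD 412,000.00

Profit: USD 13,497.42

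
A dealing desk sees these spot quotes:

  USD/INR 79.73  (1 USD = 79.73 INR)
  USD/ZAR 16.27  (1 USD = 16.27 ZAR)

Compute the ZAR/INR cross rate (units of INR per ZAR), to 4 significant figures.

ZAR/INR = 4.900

1 ZAR ÷ 16.27 = 0.0614628 USD
0.0614628 USD × 79.73 = 4.90043 INR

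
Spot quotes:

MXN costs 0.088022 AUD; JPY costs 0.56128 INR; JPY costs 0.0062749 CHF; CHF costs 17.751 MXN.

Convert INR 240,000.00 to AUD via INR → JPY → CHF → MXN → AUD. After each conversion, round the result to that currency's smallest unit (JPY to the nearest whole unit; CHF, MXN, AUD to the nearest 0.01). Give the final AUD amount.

AUD 4,192.30

INR 240,000.00 ÷ 0.56128 = JPY 427,594
JPY 427,594 × 0.0062749 = CHF 2,683.11
CHF 2,683.11 × 17.751 = MXN 47,627.89
MXN 47,627.89 × 0.088022 = AUD 4,192.30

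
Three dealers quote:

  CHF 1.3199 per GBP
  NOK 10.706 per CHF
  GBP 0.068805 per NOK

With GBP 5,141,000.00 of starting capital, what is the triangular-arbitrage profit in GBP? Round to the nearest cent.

Profitable loop is GBP → NOK → CHF → GBP:
GBP 5,141,000.00 ÷ 0.068805 = NOK 74,718,407.09
NOK 74,718,407.09 ÷ 10.706 = CHF 6,979,115.18
CHF 6,979,115.18 ÷ 1.3199 = GBP 5,287,609.04
Profit = GBP 5,287,609.04 − GBP 5,141,000.00

Profit: GBP 146,609.04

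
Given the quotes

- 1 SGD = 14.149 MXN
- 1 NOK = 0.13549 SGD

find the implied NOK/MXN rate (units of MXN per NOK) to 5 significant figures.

1 NOK × 0.13549 = 0.13549 SGD
0.13549 SGD × 14.149 = 1.91705 MXN

NOK/MXN = 1.9170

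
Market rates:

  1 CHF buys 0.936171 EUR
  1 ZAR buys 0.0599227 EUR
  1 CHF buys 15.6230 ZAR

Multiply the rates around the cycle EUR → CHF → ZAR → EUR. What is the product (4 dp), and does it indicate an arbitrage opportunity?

1.0000 (no arbitrage)

Around EUR → CHF → ZAR → EUR: 1 ÷ 0.936171 × 15.6230 × 0.0599227 = 1.000001
Product ≈ 1 (deviation 0.000%, within rounding noise).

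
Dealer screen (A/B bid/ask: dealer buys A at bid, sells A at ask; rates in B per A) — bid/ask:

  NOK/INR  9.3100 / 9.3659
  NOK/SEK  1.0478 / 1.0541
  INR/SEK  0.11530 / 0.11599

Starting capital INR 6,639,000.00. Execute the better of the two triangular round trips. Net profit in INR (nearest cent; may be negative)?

Net profit: INR 121,827.32

Best loop INR → SEK → NOK → INR:
INR 6,639,000.00 × 0.11530 (sell INR at bid) = SEK 765,476.70
SEK 765,476.70 ÷ 1.0541 (buy NOK at ask) = NOK 726,189.83
NOK 726,189.83 × 9.3100 (sell NOK at bid) = INR 6,760,827.32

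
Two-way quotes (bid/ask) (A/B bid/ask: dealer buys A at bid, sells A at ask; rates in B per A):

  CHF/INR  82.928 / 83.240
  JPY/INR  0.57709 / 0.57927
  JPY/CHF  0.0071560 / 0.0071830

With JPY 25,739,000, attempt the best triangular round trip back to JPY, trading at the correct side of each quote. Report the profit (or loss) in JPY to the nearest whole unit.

Best loop JPY → CHF → INR → JPY:
JPY 25,739,000 × 0.0071560 (sell JPY at bid) = CHF 184,188.28
CHF 184,188.28 × 82.928 (sell CHF at bid) = INR 15,274,366.02
INR 15,274,366.02 ÷ 0.57927 (buy JPY at ask) = JPY 26,368,302

Net profit: JPY 629,302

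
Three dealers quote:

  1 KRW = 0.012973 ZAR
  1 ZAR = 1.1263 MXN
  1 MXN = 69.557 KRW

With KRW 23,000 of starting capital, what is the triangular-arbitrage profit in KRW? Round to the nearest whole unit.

Profit: KRW 376

Profitable loop is KRW → ZAR → MXN → KRW:
KRW 23,000 × 0.012973 = ZAR 298.38
ZAR 298.38 × 1.1263 = MXN 336.06
MXN 336.06 × 69.557 = KRW 23,376
Profit = KRW 23,376 − KRW 23,000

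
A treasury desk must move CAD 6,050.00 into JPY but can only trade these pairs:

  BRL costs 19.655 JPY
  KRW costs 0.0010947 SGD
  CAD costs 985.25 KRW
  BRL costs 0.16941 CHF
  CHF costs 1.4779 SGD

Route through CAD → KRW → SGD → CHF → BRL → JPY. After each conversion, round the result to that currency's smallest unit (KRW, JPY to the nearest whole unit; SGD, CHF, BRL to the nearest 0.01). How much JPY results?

JPY 512,255

CAD 6,050.00 × 985.25 = KRW 5,960,762
KRW 5,960,762 × 0.0010947 = SGD 6,525.25
SGD 6,525.25 ÷ 1.4779 = CHF 4,415.22
CHF 4,415.22 ÷ 0.16941 = BRL 26,062.33
BRL 26,062.33 × 19.655 = JPY 512,255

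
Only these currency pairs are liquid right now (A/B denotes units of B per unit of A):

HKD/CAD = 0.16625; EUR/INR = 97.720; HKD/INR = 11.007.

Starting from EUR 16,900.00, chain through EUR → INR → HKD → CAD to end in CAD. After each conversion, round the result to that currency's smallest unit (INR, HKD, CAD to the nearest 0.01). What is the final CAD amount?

EUR 16,900.00 × 97.720 = INR 1,651,468.00
INR 1,651,468.00 ÷ 11.007 = HKD 150,037.98
HKD 150,037.98 × 0.16625 = CAD 24,943.81

CAD 24,943.81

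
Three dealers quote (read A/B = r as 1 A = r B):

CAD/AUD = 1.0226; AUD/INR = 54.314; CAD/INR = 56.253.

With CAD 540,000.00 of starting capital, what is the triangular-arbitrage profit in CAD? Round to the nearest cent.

Profitable loop is CAD → INR → AUD → CAD:
CAD 540,000.00 × 56.253 = INR 30,376,620.00
INR 30,376,620.00 ÷ 54.314 = AUD 559,277.90
AUD 559,277.90 ÷ 1.0226 = CAD 546,917.57
Profit = CAD 546,917.57 − CAD 540,000.00

Profit: CAD 6,917.57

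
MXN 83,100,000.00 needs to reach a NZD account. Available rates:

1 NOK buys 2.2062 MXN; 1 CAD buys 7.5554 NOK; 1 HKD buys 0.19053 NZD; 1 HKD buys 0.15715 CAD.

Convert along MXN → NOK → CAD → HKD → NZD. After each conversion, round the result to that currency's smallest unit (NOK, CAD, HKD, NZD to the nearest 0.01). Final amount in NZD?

MXN 83,100,000.00 ÷ 2.2062 = NOK 37,666,576.01
NOK 37,666,576.01 ÷ 7.5554 = CAD 4,985,384.76
CAD 4,985,384.76 ÷ 0.15715 = HKD 31,723,733.76
HKD 31,723,733.76 × 0.19053 = NZD 6,044,322.99

NZD 6,044,322.99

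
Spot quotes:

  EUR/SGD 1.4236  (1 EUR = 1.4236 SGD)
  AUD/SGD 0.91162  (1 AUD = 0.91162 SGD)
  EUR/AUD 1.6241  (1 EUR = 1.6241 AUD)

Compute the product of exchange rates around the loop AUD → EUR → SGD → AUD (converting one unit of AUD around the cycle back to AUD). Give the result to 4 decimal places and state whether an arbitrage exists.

Around AUD → EUR → SGD → AUD: 1 ÷ 1.6241 × 1.4236 ÷ 0.91162 = 0.961527
Product < 1; profitable direction is AUD → SGD → EUR → AUD.

0.9615 (arbitrage exists)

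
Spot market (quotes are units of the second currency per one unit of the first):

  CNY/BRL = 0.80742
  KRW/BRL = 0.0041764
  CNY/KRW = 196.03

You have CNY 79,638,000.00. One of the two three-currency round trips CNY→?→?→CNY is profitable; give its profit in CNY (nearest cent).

Profitable loop is CNY → KRW → BRL → CNY:
CNY 79,638,000.00 × 196.03 = KRW 15,611,437,140
KRW 15,611,437,140 × 0.0041764 = BRL 65,199,606.07
BRL 65,199,606.07 ÷ 0.80742 = CNY 80,750,546.27
Profit = CNY 80,750,546.27 − CNY 79,638,000.00

Profit: CNY 1,112,546.27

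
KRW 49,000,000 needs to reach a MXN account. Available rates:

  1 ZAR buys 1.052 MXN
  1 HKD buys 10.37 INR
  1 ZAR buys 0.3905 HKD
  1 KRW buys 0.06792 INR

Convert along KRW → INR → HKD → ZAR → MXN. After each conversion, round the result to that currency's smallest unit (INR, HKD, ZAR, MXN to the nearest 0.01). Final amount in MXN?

MXN 864,588.99

KRW 49,000,000 × 0.06792 = INR 3,328,080.00
INR 3,328,080.00 ÷ 10.37 = HKD 320,933.46
HKD 320,933.46 ÷ 0.3905 = ZAR 821,852.65
ZAR 821,852.65 × 1.052 = MXN 864,588.99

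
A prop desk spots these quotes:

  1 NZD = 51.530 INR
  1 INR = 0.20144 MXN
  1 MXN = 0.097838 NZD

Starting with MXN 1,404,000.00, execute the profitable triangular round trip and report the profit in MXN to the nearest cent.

Profit: MXN 21,871.96

Profitable loop is MXN → NZD → INR → MXN:
MXN 1,404,000.00 × 0.097838 = NZD 137,364.55
NZD 137,364.55 × 51.530 = INR 7,078,395.36
INR 7,078,395.36 × 0.20144 = MXN 1,425,871.96
Profit = MXN 1,425,871.96 − MXN 1,404,000.00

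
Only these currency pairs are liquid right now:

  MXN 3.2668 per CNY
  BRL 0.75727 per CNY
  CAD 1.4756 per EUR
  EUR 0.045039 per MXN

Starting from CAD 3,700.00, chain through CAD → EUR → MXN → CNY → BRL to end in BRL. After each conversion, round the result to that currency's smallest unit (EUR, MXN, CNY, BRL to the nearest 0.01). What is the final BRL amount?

BRL 12,905.41

CAD 3,700.00 ÷ 1.4756 = EUR 2,507.45
EUR 2,507.45 ÷ 0.045039 = MXN 55,672.86
MXN 55,672.86 ÷ 3.2668 = CNY 17,042.02
CNY 17,042.02 × 0.75727 = BRL 12,905.41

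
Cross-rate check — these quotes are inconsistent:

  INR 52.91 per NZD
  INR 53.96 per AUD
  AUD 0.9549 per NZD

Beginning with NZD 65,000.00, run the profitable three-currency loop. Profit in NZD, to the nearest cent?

Profitable loop is NZD → INR → AUD → NZD:
NZD 65,000.00 × 52.91 = INR 3,439,150.00
INR 3,439,150.00 ÷ 53.96 = AUD 63,735.17
AUD 63,735.17 ÷ 0.9549 = NZD 66,745.39
Profit = NZD 66,745.39 − NZD 65,000.00

Profit: NZD 1,745.39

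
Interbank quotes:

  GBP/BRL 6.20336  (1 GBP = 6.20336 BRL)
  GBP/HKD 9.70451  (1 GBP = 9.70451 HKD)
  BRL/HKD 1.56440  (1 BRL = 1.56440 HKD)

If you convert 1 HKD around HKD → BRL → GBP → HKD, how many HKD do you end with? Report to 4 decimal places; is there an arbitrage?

1.0000 (no arbitrage)

Around HKD → BRL → GBP → HKD: 1 ÷ 1.56440 ÷ 6.20336 × 9.70451 = 0.999997
Product ≈ 1 (deviation 0.000%, within rounding noise).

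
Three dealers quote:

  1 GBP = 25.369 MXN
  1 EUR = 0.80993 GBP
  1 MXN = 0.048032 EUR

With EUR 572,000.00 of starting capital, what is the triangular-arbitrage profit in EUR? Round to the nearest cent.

Profitable loop is EUR → MXN → GBP → EUR:
EUR 572,000.00 ÷ 0.048032 = MXN 11,908,727.51
MXN 11,908,727.51 ÷ 25.369 = GBP 469,420.45
GBP 469,420.45 ÷ 0.80993 = EUR 579,581.51
Profit = EUR 579,581.51 − EUR 572,000.00

Profit: EUR 7,581.51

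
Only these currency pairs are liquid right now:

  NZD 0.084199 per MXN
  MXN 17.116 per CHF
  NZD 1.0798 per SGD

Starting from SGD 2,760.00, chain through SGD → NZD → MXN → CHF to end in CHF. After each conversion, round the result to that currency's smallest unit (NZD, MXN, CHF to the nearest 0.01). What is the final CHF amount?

SGD 2,760.00 × 1.0798 = NZD 2,980.25
NZD 2,980.25 ÷ 0.084199 = MXN 35,395.31
MXN 35,395.31 ÷ 17.116 = CHF 2,067.97

CHF 2,067.97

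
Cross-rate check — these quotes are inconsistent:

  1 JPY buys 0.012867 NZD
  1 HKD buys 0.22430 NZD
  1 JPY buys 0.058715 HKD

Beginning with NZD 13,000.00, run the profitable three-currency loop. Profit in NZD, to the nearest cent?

Profitable loop is NZD → JPY → HKD → NZD:
NZD 13,000.00 ÷ 0.012867 = JPY 1,010,337
JPY 1,010,337 × 0.058715 = HKD 59,321.91
HKD 59,321.91 × 0.22430 = NZD 13,305.90
Profit = NZD 13,305.90 − NZD 13,000.00

Profit: NZD 305.90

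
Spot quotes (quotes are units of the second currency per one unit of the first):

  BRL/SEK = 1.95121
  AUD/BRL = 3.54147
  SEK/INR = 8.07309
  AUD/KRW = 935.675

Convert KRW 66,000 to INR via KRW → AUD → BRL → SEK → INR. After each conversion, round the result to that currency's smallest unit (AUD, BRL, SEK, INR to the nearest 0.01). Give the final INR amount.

KRW 66,000 ÷ 935.675 = AUD 70.54
AUD 70.54 × 3.54147 = BRL 249.82
BRL 249.82 × 1.95121 = SEK 487.45
SEK 487.45 × 8.07309 = INR 3,935.23

INR 3,935.23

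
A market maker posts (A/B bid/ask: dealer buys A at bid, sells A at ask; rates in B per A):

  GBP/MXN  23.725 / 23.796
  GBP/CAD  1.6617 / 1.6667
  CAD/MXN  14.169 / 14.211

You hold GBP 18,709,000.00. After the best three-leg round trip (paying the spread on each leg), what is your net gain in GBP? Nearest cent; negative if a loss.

Net profit: GBP 31,221.56

Best loop GBP → MXN → CAD → GBP:
GBP 18,709,000.00 × 23.725 (sell GBP at bid) = MXN 443,871,025.00
MXN 443,871,025.00 ÷ 14.211 (buy CAD at ask) = CAD 31,234,327.28
CAD 31,234,327.28 ÷ 1.6667 (buy GBP at ask) = GBP 18,740,221.56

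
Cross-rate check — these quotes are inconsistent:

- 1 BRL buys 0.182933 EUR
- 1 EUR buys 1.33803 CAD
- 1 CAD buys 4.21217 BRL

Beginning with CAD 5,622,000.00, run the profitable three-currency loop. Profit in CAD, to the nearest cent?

Profitable loop is CAD → BRL → EUR → CAD:
CAD 5,622,000.00 × 4.21217 = BRL 23,680,819.74
BRL 23,680,819.74 × 0.182933 = EUR 4,332,003.40
EUR 4,332,003.40 × 1.33803 = CAD 5,796,350.51
Profit = CAD 5,796,350.51 − CAD 5,622,000.00

Profit: CAD 174,350.51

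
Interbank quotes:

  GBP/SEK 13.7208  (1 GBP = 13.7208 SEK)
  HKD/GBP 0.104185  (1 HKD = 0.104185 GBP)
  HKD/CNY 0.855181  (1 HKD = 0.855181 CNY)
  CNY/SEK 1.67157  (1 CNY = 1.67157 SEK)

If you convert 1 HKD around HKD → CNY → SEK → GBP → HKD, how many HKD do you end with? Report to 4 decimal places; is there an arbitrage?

Around HKD → CNY → SEK → GBP → HKD: 1 × 0.855181 × 1.67157 ÷ 13.7208 ÷ 0.104185 = 0.999995
Product ≈ 1 (deviation 0.000%, within rounding noise).

1.0000 (no arbitrage)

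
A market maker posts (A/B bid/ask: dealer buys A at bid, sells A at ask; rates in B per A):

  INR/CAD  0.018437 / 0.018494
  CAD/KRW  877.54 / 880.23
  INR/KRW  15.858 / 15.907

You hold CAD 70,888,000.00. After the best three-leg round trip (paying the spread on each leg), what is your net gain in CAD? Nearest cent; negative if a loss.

Best loop CAD → KRW → INR → CAD:
CAD 70,888,000.00 × 877.54 (sell CAD at bid) = KRW 62,207,055,520
KRW 62,207,055,520 ÷ 15.907 (buy INR at ask) = INR 3,910,671,749.54
INR 3,910,671,749.54 × 0.018437 (sell INR at bid) = CAD 72,101,055.05

Net profit: CAD 1,213,055.05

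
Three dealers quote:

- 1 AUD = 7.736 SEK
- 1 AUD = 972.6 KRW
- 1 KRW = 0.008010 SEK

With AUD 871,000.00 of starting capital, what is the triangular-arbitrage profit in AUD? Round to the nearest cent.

Profitable loop is AUD → KRW → SEK → AUD:
AUD 871,000.00 × 972.6 = KRW 847,134,600
KRW 847,134,600 × 0.008010 = SEK 6,785,548.15
SEK 6,785,548.15 ÷ 7.736 = AUD 877,139.11
Profit = AUD 877,139.11 − AUD 871,000.00

Profit: AUD 6,139.11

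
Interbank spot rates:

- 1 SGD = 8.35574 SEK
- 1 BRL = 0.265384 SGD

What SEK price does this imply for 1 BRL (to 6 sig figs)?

1 BRL × 0.265384 = 0.265384 SGD
0.265384 SGD × 8.35574 = 2.21748 SEK

BRL/SEK = 2.21748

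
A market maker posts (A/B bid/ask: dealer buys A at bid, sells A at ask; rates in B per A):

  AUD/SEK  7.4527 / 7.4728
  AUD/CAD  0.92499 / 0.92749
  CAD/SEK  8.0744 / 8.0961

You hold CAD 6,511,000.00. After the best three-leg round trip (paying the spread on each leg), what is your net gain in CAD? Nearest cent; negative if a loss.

Best loop CAD → SEK → AUD → CAD:
CAD 6,511,000.00 × 8.0744 (sell CAD at bid) = SEK 52,572,418.40
SEK 52,572,418.40 ÷ 7.4728 (buy AUD at ask) = AUD 7,035,170.00
AUD 7,035,170.00 × 0.92499 (sell AUD at bid) = CAD 6,507,461.90

Net result: CAD -3,538.10 (no profitable arbitrage after spreads)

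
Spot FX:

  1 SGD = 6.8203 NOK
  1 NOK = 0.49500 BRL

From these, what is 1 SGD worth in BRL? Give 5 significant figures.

SGD/BRL = 3.3760

1 SGD × 6.8203 = 6.8203 NOK
6.8203 NOK × 0.49500 = 3.37605 BRL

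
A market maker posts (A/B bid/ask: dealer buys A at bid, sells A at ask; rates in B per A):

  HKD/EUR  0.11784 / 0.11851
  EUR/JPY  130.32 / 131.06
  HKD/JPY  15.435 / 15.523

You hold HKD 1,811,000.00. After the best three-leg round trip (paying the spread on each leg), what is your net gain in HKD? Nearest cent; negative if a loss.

Best loop HKD → JPY → EUR → HKD:
HKD 1,811,000.00 × 15.435 (sell HKD at bid) = JPY 27,952,785
JPY 27,952,785 ÷ 131.06 (buy EUR at ask) = EUR 213,282.35
EUR 213,282.35 ÷ 0.11851 (buy HKD at ask) = HKD 1,799,699.19

Net result: HKD -11,300.81 (no profitable arbitrage after spreads)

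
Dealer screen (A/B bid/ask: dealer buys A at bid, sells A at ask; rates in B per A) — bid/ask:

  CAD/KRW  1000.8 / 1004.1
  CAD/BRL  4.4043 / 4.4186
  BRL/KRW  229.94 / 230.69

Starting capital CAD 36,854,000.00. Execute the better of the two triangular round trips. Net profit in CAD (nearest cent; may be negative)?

Best loop CAD → BRL → KRW → CAD:
CAD 36,854,000.00 × 4.4043 (sell CAD at bid) = BRL 162,316,072.20
BRL 162,316,072.20 × 229.94 (sell BRL at bid) = KRW 37,322,957,642
KRW 37,322,957,642 ÷ 1004.1 (buy CAD at ask) = CAD 37,170,558.35

Net profit: CAD 316,558.35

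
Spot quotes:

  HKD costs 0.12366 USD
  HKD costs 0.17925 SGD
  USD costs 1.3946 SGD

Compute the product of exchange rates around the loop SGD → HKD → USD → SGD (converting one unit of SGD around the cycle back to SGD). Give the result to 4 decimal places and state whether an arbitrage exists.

0.9621 (arbitrage exists)

Around SGD → HKD → USD → SGD: 1 ÷ 0.17925 × 0.12366 × 1.3946 = 0.962099
Product < 1; profitable direction is SGD → USD → HKD → SGD.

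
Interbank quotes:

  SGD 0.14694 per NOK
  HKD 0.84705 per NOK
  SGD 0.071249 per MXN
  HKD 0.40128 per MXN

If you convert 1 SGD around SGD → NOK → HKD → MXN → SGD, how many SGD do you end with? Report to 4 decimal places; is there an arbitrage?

1.0235 (arbitrage exists)

Around SGD → NOK → HKD → MXN → SGD: 1 ÷ 0.14694 × 0.84705 ÷ 0.40128 × 0.071249 = 1.023529
Product > 1; profitable direction is SGD → NOK → HKD → MXN → SGD.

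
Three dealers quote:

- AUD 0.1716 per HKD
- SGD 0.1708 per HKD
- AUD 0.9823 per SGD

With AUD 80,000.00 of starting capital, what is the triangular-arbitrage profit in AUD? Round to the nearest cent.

Profitable loop is AUD → SGD → HKD → AUD:
AUD 80,000.00 ÷ 0.9823 = SGD 81,441.51
SGD 81,441.51 ÷ 0.1708 = HKD 476,823.86
HKD 476,823.86 × 0.1716 = AUD 81,822.97
Profit = AUD 81,822.97 − AUD 80,000.00

Profit: AUD 1,822.97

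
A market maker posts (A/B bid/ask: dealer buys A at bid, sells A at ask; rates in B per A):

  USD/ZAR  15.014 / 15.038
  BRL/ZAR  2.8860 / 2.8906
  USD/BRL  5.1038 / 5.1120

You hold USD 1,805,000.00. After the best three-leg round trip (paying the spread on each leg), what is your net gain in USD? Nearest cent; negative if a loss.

Best loop USD → ZAR → BRL → USD:
USD 1,805,000.00 × 15.014 (sell USD at bid) = ZAR 27,100,270.00
ZAR 27,100,270.00 ÷ 2.8906 (buy BRL at ask) = BRL 9,375,309.62
BRL 9,375,309.62 ÷ 5.1120 (buy USD at ask) = USD 1,833,980.76

Net profit: USD 28,980.76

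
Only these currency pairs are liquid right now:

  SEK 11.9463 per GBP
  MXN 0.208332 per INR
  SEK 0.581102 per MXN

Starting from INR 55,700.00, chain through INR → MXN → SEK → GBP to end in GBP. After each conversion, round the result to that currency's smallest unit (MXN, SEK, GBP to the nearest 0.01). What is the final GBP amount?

INR 55,700.00 × 0.208332 = MXN 11,604.09
MXN 11,604.09 × 0.581102 = SEK 6,743.16
SEK 6,743.16 ÷ 11.9463 = GBP 564.46

GBP 564.46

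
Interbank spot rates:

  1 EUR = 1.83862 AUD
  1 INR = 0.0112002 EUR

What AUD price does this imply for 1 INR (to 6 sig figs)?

1 INR × 0.0112002 = 0.0112002 EUR
0.0112002 EUR × 1.83862 = 0.0205929 AUD

INR/AUD = 0.0205929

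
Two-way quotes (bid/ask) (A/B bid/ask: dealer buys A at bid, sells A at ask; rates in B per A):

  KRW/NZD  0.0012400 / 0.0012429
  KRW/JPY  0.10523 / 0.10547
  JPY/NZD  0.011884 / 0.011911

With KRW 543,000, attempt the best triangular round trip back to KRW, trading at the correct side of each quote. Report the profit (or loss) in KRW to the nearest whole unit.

Net profit: KRW 3,344

Best loop KRW → JPY → NZD → KRW:
KRW 543,000 × 0.10523 (sell KRW at bid) = JPY 57,140
JPY 57,140 × 0.011884 (sell JPY at bid) = NZD 679.05
NZD 679.05 ÷ 0.0012429 (buy KRW at ask) = KRW 546,344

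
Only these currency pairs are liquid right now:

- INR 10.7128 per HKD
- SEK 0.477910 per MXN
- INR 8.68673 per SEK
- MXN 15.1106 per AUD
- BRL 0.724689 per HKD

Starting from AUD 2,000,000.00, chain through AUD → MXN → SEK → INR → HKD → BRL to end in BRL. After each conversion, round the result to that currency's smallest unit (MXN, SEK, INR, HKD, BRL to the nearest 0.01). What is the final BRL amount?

BRL 8,487,168.37

AUD 2,000,000.00 × 15.1106 = MXN 30,221,200.00
MXN 30,221,200.00 × 0.477910 = SEK 14,443,013.69
SEK 14,443,013.69 × 8.68673 = INR 125,462,560.31
INR 125,462,560.31 ÷ 10.7128 = HKD 11,711,462.95
HKD 11,711,462.95 × 0.724689 = BRL 8,487,168.37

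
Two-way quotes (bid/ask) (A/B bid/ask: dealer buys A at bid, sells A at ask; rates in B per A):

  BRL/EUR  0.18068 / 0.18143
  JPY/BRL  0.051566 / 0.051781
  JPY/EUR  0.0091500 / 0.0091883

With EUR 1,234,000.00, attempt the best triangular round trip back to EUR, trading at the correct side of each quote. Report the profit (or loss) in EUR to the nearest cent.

Best loop EUR → JPY → BRL → EUR:
EUR 1,234,000.00 ÷ 0.0091883 (buy JPY at ask) = JPY 134,301,231
JPY 134,301,231 × 0.051566 (sell JPY at bid) = BRL 6,925,377.27
BRL 6,925,377.27 × 0.18068 (sell BRL at bid) = EUR 1,251,277.17

Net profit: EUR 17,277.17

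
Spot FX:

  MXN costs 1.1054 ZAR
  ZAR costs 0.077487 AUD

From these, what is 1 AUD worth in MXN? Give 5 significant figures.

AUD/MXN = 11.675

1 AUD ÷ 0.077487 = 12.9054 ZAR
12.9054 ZAR ÷ 1.1054 = 11.6749 MXN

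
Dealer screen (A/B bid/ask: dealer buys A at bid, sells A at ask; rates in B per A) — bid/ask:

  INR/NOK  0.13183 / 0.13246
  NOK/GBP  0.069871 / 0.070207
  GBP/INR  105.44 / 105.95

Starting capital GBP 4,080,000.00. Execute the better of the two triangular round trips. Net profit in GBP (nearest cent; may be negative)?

Best loop GBP → NOK → INR → GBP:
GBP 4,080,000.00 ÷ 0.070207 (buy NOK at ask) = NOK 58,113,863.29
NOK 58,113,863.29 ÷ 0.13246 (buy INR at ask) = INR 438,727,640.72
INR 438,727,640.72 ÷ 105.95 (buy GBP at ask) = GBP 4,140,893.26

Net profit: GBP 60,893.26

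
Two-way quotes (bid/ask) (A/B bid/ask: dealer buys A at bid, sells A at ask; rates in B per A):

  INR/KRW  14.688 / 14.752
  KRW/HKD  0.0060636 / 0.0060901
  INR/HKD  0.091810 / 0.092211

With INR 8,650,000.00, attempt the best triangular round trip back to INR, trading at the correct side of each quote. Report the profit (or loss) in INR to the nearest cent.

Best loop INR → HKD → KRW → INR:
INR 8,650,000.00 × 0.091810 (sell INR at bid) = HKD 794,156.50
HKD 794,156.50 ÷ 0.0060901 (buy KRW at ask) = KRW 130,401,225
KRW 130,401,225 ÷ 14.752 (buy INR at ask) = INR 8,839,562.43

Net profit: INR 189,562.43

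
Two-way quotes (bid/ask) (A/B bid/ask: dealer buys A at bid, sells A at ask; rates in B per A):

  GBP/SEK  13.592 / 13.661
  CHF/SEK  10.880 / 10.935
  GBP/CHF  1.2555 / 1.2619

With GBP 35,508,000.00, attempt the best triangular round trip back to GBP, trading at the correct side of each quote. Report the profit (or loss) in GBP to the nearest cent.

Net result: GBP -3,015.10 (no profitable arbitrage after spreads)

Best loop GBP → CHF → SEK → GBP:
GBP 35,508,000.00 × 1.2555 (sell GBP at bid) = CHF 44,580,294.00
CHF 44,580,294.00 × 10.880 (sell CHF at bid) = SEK 485,033,598.72
SEK 485,033,598.72 ÷ 13.661 (buy GBP at ask) = GBP 35,504,984.90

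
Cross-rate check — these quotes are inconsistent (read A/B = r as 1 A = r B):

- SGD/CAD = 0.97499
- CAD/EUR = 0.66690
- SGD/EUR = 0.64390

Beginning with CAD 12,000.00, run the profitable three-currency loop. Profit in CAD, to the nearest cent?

Profitable loop is CAD → EUR → SGD → CAD:
CAD 12,000.00 × 0.66690 = EUR 8,002.80
EUR 8,002.80 ÷ 0.64390 = SGD 12,428.64
SGD 12,428.64 × 0.97499 = CAD 12,117.80
Profit = CAD 12,117.80 − CAD 12,000.00

Profit: CAD 117.80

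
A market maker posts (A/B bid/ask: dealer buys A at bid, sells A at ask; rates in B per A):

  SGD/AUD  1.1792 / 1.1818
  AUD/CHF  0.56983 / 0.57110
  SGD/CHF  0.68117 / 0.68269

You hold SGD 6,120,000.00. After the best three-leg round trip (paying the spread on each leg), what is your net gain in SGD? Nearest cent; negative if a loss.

Net profit: SGD 56,618.66

Best loop SGD → CHF → AUD → SGD:
SGD 6,120,000.00 × 0.68117 (sell SGD at bid) = CHF 4,168,760.40
CHF 4,168,760.40 ÷ 0.57110 (buy AUD at ask) = AUD 7,299,527.93
AUD 7,299,527.93 ÷ 1.1818 (buy SGD at ask) = SGD 6,176,618.66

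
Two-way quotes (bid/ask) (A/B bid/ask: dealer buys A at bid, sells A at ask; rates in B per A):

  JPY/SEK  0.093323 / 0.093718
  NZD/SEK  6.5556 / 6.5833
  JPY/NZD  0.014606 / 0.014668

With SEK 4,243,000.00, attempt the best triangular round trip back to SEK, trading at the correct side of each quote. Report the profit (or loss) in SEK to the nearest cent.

Net profit: SEK 92,046.52

Best loop SEK → JPY → NZD → SEK:
SEK 4,243,000.00 ÷ 0.093718 (buy JPY at ask) = JPY 45,274,120
JPY 45,274,120 × 0.014606 (sell JPY at bid) = NZD 661,273.80
NZD 661,273.80 × 6.5556 (sell NZD at bid) = SEK 4,335,046.52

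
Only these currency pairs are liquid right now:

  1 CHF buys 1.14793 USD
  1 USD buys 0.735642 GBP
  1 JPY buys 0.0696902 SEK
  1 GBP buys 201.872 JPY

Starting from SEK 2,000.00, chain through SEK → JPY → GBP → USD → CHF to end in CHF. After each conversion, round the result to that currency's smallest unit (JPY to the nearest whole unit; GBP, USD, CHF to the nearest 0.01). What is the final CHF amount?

SEK 2,000.00 ÷ 0.0696902 = JPY 28,698
JPY 28,698 ÷ 201.872 = GBP 142.16
GBP 142.16 ÷ 0.735642 = USD 193.25
USD 193.25 ÷ 1.14793 = CHF 168.35

CHF 168.35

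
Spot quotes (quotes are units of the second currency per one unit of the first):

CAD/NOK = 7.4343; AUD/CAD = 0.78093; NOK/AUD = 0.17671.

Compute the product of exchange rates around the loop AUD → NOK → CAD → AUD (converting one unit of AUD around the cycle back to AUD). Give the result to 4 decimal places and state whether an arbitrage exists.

Around AUD → NOK → CAD → AUD: 1 ÷ 0.17671 ÷ 7.4343 ÷ 0.78093 = 0.974735
Product < 1; profitable direction is AUD → CAD → NOK → AUD.

0.9747 (arbitrage exists)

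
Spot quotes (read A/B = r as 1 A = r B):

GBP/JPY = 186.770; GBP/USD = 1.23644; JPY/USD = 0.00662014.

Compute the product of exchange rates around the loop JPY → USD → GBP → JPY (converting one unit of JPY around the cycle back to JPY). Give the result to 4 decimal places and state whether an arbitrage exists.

Around JPY → USD → GBP → JPY: 1 × 0.00662014 ÷ 1.23644 × 186.770 = 1.000003
Product ≈ 1 (deviation 0.000%, within rounding noise).

1.0000 (no arbitrage)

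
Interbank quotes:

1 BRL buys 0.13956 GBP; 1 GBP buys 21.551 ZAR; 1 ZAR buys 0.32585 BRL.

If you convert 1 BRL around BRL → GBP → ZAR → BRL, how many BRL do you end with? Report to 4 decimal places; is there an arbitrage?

0.9800 (arbitrage exists)

Around BRL → GBP → ZAR → BRL: 1 × 0.13956 × 21.551 × 0.32585 = 0.980045
Product < 1; profitable direction is BRL → ZAR → GBP → BRL.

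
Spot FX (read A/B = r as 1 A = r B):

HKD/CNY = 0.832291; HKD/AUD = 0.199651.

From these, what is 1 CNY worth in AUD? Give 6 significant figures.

CNY/AUD = 0.239881

1 CNY ÷ 0.832291 = 1.2015 HKD
1.2015 HKD × 0.199651 = 0.239881 AUD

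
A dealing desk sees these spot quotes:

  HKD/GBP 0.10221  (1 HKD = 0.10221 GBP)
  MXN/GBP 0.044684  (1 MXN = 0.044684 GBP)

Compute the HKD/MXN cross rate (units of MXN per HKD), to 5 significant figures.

1 HKD × 0.10221 = 0.10221 GBP
0.10221 GBP ÷ 0.044684 = 2.2874 MXN

HKD/MXN = 2.2874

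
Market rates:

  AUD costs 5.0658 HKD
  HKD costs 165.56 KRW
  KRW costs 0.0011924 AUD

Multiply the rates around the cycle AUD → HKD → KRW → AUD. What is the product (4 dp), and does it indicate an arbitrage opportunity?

Around AUD → HKD → KRW → AUD: 1 × 5.0658 × 165.56 × 0.0011924 = 1.000059
Product ≈ 1 (deviation 0.006%, within rounding noise).

1.0001 (no arbitrage)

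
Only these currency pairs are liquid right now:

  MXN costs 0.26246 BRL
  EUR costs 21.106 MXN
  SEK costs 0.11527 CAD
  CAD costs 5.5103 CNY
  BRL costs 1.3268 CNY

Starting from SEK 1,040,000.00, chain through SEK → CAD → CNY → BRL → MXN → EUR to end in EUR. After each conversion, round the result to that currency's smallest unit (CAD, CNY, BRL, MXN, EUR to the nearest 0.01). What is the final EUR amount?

EUR 89,877.37

SEK 1,040,000.00 × 0.11527 = CAD 119,880.80
CAD 119,880.80 × 5.5103 = CNY 660,579.17
CNY 660,579.17 ÷ 1.3268 = BRL 497,873.96
BRL 497,873.96 ÷ 0.26246 = MXN 1,896,951.76
MXN 1,896,951.76 ÷ 21.106 = EUR 89,877.37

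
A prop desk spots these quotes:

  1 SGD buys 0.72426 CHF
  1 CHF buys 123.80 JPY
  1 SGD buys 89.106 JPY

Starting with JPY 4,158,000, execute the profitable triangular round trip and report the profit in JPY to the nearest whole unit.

Profitable loop is JPY → SGD → CHF → JPY:
JPY 4,158,000 ÷ 89.106 = SGD 46,663.52
SGD 46,663.52 × 0.72426 = CHF 33,796.52
CHF 33,796.52 × 123.80 = JPY 4,184,010
Profit = JPY 4,184,010 − JPY 4,158,000

Profit: JPY 26,010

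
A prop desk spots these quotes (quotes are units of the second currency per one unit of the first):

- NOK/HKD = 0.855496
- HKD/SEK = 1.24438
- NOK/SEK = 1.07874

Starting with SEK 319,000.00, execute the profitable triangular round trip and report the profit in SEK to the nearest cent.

Profitable loop is SEK → HKD → NOK → SEK:
SEK 319,000.00 ÷ 1.24438 = HKD 256,352.56
HKD 256,352.56 ÷ 0.855496 = NOK 299,653.72
NOK 299,653.72 × 1.07874 = SEK 323,248.46
Profit = SEK 323,248.46 − SEK 319,000.00

Profit: SEK 4,248.46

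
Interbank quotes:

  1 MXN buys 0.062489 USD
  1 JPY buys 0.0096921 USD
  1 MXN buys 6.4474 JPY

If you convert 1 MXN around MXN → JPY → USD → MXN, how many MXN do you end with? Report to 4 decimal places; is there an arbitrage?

Around MXN → JPY → USD → MXN: 1 × 6.4474 × 0.0096921 ÷ 0.062489 = 0.999998
Product ≈ 1 (deviation 0.000%, within rounding noise).

1.0000 (no arbitrage)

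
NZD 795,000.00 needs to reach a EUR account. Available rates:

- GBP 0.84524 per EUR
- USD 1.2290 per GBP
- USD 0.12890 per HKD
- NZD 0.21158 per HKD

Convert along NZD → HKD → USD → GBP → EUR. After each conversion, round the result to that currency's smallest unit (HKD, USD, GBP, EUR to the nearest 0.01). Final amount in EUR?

EUR 466,244.27

NZD 795,000.00 ÷ 0.21158 = HKD 3,757,443.99
HKD 3,757,443.99 × 0.12890 = USD 484,334.53
USD 484,334.53 ÷ 1.2290 = GBP 394,088.31
GBP 394,088.31 ÷ 0.84524 = EUR 466,244.27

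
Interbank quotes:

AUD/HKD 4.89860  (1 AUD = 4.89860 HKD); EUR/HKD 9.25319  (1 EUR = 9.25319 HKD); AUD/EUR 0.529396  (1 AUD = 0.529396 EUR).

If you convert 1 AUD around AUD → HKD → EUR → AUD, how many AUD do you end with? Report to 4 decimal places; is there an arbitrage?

Around AUD → HKD → EUR → AUD: 1 × 4.89860 ÷ 9.25319 ÷ 0.529396 = 1.000000
Product ≈ 1 (deviation 0.000%, within rounding noise).

1.0000 (no arbitrage)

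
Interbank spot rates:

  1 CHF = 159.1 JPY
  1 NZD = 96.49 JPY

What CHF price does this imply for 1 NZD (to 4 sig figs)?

NZD/CHF = 0.6065

1 NZD × 96.49 = 96.49 JPY
96.49 JPY ÷ 159.1 = 0.606474 CHF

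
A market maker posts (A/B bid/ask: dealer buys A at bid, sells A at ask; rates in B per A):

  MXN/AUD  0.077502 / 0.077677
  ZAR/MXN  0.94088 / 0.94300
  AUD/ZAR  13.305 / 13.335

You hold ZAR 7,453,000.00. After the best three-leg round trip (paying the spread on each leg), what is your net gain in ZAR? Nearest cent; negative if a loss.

Best loop ZAR → AUD → MXN → ZAR:
ZAR 7,453,000.00 ÷ 13.335 (buy AUD at ask) = AUD 558,905.14
AUD 558,905.14 ÷ 0.077677 (buy MXN at ask) = MXN 7,195,246.17
MXN 7,195,246.17 ÷ 0.94300 (buy ZAR at ask) = ZAR 7,630,165.61

Net profit: ZAR 177,165.61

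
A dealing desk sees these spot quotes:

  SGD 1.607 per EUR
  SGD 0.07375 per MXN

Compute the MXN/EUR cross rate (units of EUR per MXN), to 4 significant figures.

1 MXN × 0.07375 = 0.07375 SGD
0.07375 SGD ÷ 1.607 = 0.045893 EUR

MXN/EUR = 0.04589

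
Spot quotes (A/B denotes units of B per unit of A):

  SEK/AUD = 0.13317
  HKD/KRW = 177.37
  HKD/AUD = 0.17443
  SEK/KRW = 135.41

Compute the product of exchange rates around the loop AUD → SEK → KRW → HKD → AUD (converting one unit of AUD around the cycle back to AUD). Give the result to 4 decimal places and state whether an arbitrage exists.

1.0000 (no arbitrage)

Around AUD → SEK → KRW → HKD → AUD: 1 ÷ 0.13317 × 135.41 ÷ 177.37 × 0.17443 = 0.999966
Product ≈ 1 (deviation 0.003%, within rounding noise).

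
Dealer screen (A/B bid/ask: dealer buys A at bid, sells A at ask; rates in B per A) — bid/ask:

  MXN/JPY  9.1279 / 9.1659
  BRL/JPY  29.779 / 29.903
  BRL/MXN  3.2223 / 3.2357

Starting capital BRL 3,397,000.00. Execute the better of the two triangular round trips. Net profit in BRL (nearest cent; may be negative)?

Best loop BRL → JPY → MXN → BRL:
BRL 3,397,000.00 × 29.779 (sell BRL at bid) = JPY 101,159,263
JPY 101,159,263 ÷ 9.1659 (buy MXN at ask) = MXN 11,036,479.01
MXN 11,036,479.01 ÷ 3.2357 (buy BRL at ask) = BRL 3,410,847.43

Net profit: BRL 13,847.43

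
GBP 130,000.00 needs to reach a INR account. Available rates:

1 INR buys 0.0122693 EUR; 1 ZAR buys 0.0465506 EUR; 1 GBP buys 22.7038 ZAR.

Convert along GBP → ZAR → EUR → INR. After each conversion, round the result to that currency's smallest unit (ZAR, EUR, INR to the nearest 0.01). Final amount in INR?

GBP 130,000.00 × 22.7038 = ZAR 2,951,494.00
ZAR 2,951,494.00 × 0.0465506 = EUR 137,393.82
EUR 137,393.82 ÷ 0.0122693 = INR 11,198,179.20

INR 11,198,179.20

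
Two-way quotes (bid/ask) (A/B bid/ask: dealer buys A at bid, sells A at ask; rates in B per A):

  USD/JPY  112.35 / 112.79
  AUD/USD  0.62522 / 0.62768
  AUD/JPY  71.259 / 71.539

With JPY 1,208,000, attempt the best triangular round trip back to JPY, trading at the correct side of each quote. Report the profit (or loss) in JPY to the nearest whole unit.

Best loop JPY → USD → AUD → JPY:
JPY 1,208,000 ÷ 112.79 (buy USD at ask) = USD 10,710.17
USD 10,710.17 ÷ 0.62768 (buy AUD at ask) = AUD 17,063.10
AUD 17,063.10 × 71.259 (sell AUD at bid) = JPY 1,215,900

Net profit: JPY 7,900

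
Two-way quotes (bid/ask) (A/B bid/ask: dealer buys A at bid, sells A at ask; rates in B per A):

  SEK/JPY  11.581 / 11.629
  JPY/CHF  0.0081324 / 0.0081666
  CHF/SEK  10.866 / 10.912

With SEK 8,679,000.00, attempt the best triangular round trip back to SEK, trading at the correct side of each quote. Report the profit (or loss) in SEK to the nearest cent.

Net profit: SEK 202,865.30

Best loop SEK → JPY → CHF → SEK:
SEK 8,679,000.00 × 11.581 (sell SEK at bid) = JPY 100,511,499
JPY 100,511,499 × 0.0081324 (sell JPY at bid) = CHF 817,399.71
CHF 817,399.71 × 10.866 (sell CHF at bid) = SEK 8,881,865.30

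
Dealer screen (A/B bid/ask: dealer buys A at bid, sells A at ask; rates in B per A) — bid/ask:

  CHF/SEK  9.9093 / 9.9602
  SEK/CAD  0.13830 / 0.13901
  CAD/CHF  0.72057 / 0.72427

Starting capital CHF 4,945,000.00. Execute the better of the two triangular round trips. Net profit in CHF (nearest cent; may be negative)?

Best loop CHF → CAD → SEK → CHF:
CHF 4,945,000.00 ÷ 0.72427 (buy CAD at ask) = CAD 6,827,564.31
CAD 6,827,564.31 ÷ 0.13901 (buy SEK at ask) = SEK 49,115,634.17
SEK 49,115,634.17 ÷ 9.9602 (buy CHF at ask) = CHF 4,931,189.55

Net result: CHF -13,810.45 (no profitable arbitrage after spreads)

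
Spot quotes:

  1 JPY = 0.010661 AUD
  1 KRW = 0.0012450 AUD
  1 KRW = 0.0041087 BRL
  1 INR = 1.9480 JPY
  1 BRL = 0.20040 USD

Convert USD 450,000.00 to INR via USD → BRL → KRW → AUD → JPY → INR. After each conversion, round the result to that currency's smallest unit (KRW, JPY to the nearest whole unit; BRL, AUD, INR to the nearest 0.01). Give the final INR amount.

USD 450,000.00 ÷ 0.20040 = BRL 2,245,508.98
BRL 2,245,508.98 ÷ 0.0041087 = KRW 546,525,417
KRW 546,525,417 × 0.0012450 = AUD 680,424.14
AUD 680,424.14 ÷ 0.010661 = JPY 63,823,669
JPY 63,823,669 ÷ 1.9480 = INR 32,763,690.45

INR 32,763,690.45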